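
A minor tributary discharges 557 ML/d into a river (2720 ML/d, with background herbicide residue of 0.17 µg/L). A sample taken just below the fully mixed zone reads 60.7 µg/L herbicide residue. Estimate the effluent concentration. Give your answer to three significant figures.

Mass balance: 2720·0.1700 + 557.0·Cₑ = 3277·60.70
→ Cₑ = (3277·60.70 − 2720·0.1700) / 557.0 = 356.3 µg/L.

356 µg/L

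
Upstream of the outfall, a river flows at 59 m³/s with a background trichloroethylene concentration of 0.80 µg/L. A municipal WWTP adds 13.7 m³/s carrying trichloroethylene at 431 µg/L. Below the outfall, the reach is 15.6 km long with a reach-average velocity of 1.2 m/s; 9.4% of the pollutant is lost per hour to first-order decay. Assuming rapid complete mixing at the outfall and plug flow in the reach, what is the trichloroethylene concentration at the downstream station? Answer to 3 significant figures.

Mixed concentration C = ΣQC/ΣQ = (59.00·0.8000 + 13.70·431.0) / 72.70 = 5952/72.70 = 81.87 µg/L.
Travel time t = 15.6·1000 / 1.2 = 13000 s = 3.611 h.
9.4%/h lost → k = −ln(1 − 0.094) = 0.09872 h⁻¹.
After decay, C = 81.87 × e^(−kt) = 81.87 × 0.7001 = 57.32 µg/L.

57.3 µg/L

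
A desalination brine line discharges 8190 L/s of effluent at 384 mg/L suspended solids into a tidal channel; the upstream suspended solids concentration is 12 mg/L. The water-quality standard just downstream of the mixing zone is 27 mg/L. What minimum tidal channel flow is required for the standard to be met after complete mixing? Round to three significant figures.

195000 L/s

Set C_mix = 27: (Q·12.00 + 8190·384.0) / (Q + 8190) = 27
→ Q = 8190·(384.0 − 27)/(27 − 12.00) = 194900 L/s.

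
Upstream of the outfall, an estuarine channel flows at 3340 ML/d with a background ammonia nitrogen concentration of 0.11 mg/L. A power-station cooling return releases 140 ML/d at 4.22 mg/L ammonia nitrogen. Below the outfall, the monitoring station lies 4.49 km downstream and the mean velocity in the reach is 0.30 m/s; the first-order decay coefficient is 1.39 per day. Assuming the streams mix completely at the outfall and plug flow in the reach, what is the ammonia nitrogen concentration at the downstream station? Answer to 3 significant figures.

0.216 mg/L

Conservation of mass: C = (3340·0.1100 + 140.0·4.220) / 3480 = 958.2/3480 = 0.2753 mg/L.
Travel time t = 4.49·1000 / 0.30 = 14970 s = 4.157 h.
Decay over the reach: 0.2753·exp(−kt) = 0.2753·0.7860 = 0.2164 mg/L.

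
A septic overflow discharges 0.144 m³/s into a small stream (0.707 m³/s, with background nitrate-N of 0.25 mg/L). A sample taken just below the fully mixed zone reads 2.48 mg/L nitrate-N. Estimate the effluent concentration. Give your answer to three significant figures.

Mass balance: 0.7070·0.2500 + 0.1440·Cₑ = 0.8510·2.480
→ Cₑ = (0.8510·2.480 − 0.7070·0.2500) / 0.1440 = 13.43 mg/L.

13.4 mg/L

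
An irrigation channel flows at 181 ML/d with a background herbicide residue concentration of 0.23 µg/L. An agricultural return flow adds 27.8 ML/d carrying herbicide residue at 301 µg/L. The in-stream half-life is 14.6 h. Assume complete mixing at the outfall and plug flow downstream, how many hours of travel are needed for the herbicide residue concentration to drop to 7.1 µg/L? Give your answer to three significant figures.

36.6 h

Flow-weighted average: C = (181.0·0.2300 + 27.80·301.0) / 208.8 = 8409/208.8 = 40.28 µg/L.
Half-life 14.6 h → k = ln 2 / 14.6 = 0.04748 h⁻¹ = 1.139 d⁻¹.
40.28·exp(−k·t) = 7.1 → t = ln(40.28/7.1)/k = 131600 s = 36.56 h.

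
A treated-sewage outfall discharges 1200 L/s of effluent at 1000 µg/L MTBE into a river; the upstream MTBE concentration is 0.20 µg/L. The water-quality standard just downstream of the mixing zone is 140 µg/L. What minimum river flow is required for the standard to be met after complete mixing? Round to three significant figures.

Set C_mix = 140: (Q·0.2000 + 1200·1000) / (Q + 1200) = 140
→ Q = 1200·(1000 − 140)/(140 − 0.2000) = 7382 L/s.

7380 L/s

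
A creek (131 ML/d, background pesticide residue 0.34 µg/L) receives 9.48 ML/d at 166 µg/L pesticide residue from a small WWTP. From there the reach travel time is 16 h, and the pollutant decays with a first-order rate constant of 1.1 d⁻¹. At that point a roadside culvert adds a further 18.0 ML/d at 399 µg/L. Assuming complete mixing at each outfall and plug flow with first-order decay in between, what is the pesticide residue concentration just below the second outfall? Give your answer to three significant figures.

Conservation of mass: C = (131.0·0.3400 + 9.480·166.0) / 140.5 = 1618/140.5 = 11.52 µg/L; combined flow 140.5 ML/d.
First-order decay: C = 11.52·exp(−k·t) = 11.52·0.4803 = 5.533 µg/L.
At the second outfall, C = (140.5·5.533 + 18.00·399.0) / (140.5 + 18.00) = 50.22 µg/L.

50.2 µg/L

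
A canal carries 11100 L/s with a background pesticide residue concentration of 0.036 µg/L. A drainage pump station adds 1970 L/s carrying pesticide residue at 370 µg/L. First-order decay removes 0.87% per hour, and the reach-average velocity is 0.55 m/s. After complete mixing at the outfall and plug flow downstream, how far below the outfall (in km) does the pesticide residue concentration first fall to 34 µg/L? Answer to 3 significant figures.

112 km

Flow-weighted average: C = (11100·0.03600 + 1970·370.0) / 13070 = 729300/13070 = 55.80 µg/L.
0.87%/h lost → k = −ln(1 − 0.0087) = 0.008738 h⁻¹.
Set 55.80·exp(−k·t) = 34 → t = ln(55.80/34)/k = 204100 s = 56.69 h.
Distance = v·t = 0.55·204100 = 112300 m = 112.3 km.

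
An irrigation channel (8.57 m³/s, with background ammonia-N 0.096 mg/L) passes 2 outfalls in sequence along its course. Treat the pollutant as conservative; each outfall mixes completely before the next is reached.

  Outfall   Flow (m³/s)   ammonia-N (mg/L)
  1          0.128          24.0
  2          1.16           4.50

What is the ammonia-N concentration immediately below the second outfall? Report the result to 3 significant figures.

0.925 mg/L

Below outfall 1: Q → 8.698 m³/s, C = (8.570·0.09600 + 0.1280·24.00)/8.698 = 0.4478 mg/L.
Below outfall 2: Q → 9.858 m³/s, C = (8.698·0.4478 + 1.160·4.500)/9.858 = 0.9246 mg/L.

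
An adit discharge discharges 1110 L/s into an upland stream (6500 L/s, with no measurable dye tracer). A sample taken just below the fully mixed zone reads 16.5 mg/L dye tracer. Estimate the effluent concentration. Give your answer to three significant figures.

113 mg/L

Mass balance: 6500·0 + 1110·Cₑ = 7610·16.50
→ Cₑ = (7610·16.50 − 6500·0) / 1110 = 113.1 mg/L.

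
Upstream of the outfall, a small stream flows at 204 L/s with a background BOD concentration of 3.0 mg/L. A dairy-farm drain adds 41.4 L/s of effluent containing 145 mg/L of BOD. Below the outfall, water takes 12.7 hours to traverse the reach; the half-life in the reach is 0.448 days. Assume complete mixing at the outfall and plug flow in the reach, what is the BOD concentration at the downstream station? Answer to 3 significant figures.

11.9 mg/L

Conservation of mass: C = (204.0·3.000 + 41.40·145.0) / 245.4 = 6615/245.4 = 26.96 mg/L.
Half-life 0.448 d → k = ln 2 / 0.448 = 1.547 d⁻¹.
First-order decay: C = 26.96·exp(−k·t) = 26.96·0.4410 = 11.89 mg/L.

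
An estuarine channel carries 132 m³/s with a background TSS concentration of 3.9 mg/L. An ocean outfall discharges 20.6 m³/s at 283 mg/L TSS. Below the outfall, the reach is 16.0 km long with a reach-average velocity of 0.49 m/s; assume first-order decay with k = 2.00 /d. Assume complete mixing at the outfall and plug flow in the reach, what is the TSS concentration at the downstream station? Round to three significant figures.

After mixing, C = (132.0·3.900 + 20.60·283.0) / 152.6 = 6345/152.6 = 41.58 mg/L.
Travel time t = 16.0·1000 / 0.49 = 32650 s = 9.070 h.
Decay over the reach: 41.58·exp(−kt) = 41.58·0.4696 = 19.52 mg/L.

19.5 mg/L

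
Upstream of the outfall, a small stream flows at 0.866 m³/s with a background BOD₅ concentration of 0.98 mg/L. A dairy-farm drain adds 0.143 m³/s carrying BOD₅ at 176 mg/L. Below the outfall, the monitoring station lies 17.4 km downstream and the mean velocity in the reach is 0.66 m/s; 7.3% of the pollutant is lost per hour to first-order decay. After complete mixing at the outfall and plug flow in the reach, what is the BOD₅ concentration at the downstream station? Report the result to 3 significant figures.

Mixed concentration C = ΣQC/ΣQ = (0.8660·0.9800 + 0.1430·176.0) / 1.009 = 26.02/1.009 = 25.78 mg/L.
Travel time t = 17.4·1000 / 0.66 = 26360 s = 7.323 h.
7.3%/h lost → k = −ln(1 − 0.073) = 0.07580 h⁻¹.
After decay, C = 25.78 × e^(−kt) = 25.78 × 0.5740 = 14.80 mg/L.

14.8 mg/L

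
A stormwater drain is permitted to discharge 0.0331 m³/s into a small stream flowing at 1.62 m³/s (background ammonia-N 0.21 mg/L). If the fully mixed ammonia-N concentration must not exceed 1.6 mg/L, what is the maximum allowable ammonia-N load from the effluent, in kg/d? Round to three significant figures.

199 kg/d

Mass balance at the limit: 1.620·0.2100 + 0.03310·Cₑ = 1.653·1.6 → Cₑ = 69.63 mg/L.
Load = 0.03310 m³/s × 69.63 g/m³ × 86 400 s/d = 199.1 kg/d.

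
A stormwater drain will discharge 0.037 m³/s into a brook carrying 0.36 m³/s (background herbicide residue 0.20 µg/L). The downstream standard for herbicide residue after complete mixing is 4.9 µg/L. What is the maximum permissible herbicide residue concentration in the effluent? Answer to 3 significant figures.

50.6 µg/L

At the limit, (Qr·Cr + Qe·Cₑ)/(Qr + Qe) = 4.9:
Cₑ = (0.3970·4.9 − 0.3600·0.2000) / 0.03700 = 50.63 µg/L.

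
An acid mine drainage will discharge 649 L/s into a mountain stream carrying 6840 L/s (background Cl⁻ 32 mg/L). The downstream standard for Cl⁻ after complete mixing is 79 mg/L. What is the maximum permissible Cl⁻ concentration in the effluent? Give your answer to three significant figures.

At the limit, (Qr·Cr + Qe·Cₑ)/(Qr + Qe) = 79:
Cₑ = (7489·79 − 6840·32.00) / 649.0 = 574.3 mg/L.

574 mg/L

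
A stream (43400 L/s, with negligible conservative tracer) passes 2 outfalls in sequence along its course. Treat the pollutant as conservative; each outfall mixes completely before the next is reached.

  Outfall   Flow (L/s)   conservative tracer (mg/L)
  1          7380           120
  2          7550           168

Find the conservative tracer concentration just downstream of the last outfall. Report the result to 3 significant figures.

36.9 mg/L

After outfall 1: Q = 43400 + 7380 = 50780 L/s; C = (43400·0 + 7380·120.0)/50780 = 17.44 mg/L.
After outfall 2: Q = 50780 + 7550 = 58330 L/s; C = (50780·17.44 + 7550·168.0)/58330 = 36.93 mg/L.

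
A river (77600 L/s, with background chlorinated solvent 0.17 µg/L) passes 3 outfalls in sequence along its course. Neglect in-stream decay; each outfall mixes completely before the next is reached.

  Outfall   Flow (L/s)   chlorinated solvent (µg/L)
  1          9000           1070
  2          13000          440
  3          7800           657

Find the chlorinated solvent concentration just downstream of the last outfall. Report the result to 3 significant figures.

Outfall 1: combined Q = 86600 L/s; C = (77600·0.1700 + 9000·1070)/86600 = 111.4 µg/L.
Outfall 2: combined Q = 99600 L/s; C = (86600·111.4 + 13000·440.0)/99600 = 154.2 µg/L.
Outfall 3: combined Q = 107400 L/s; C = (99600·154.2 + 7800·657.0)/107400 = 190.8 µg/L.

191 µg/L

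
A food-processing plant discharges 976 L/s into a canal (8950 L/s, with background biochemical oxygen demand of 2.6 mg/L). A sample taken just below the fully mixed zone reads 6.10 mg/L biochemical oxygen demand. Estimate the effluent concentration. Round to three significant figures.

38.2 mg/L

Mass balance: 8950·2.600 + 976.0·Cₑ = 9926·6.100
→ Cₑ = (9926·6.100 − 8950·2.600) / 976.0 = 38.20 mg/L.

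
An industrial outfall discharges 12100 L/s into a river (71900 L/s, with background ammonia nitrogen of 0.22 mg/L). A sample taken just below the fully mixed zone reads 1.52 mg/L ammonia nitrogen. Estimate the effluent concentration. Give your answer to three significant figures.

Mass balance: 71900·0.2200 + 12100·Cₑ = 84000·1.520
→ Cₑ = (84000·1.520 − 71900·0.2200) / 12100 = 9.245 mg/L.

9.24 mg/L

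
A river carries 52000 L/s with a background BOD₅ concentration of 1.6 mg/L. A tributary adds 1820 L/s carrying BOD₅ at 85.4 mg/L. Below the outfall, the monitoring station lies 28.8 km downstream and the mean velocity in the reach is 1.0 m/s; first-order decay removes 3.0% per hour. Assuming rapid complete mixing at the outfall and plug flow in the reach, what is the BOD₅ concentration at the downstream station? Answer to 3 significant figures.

3.47 mg/L

Mixed concentration C = ΣQC/ΣQ = (52000·1.600 + 1820·85.40) / 53820 = 238600/53820 = 4.434 mg/L.
Travel time t = 28.8·1000 / 1.0 = 28800 s = 8.000 h.
3.0%/h lost → k = −ln(1 − 0.03) = 0.03046 h⁻¹.
After decay, C = 4.434 × e^(−kt) = 4.434 × 0.7837 = 3.475 mg/L.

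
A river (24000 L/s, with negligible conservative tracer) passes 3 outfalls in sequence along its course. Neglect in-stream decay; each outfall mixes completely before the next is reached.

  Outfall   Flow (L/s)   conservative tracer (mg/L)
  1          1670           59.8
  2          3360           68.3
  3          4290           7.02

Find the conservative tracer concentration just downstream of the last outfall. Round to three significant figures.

Below outfall 1: Q → 25670 L/s, C = (24000·0 + 1670·59.80)/25670 = 3.890 mg/L.
Below outfall 2: Q → 29030 L/s, C = (25670·3.890 + 3360·68.30)/29030 = 11.35 mg/L.
Below outfall 3: Q → 33320 L/s, C = (29030·11.35 + 4290·7.020)/33320 = 10.79 mg/L.

10.8 mg/L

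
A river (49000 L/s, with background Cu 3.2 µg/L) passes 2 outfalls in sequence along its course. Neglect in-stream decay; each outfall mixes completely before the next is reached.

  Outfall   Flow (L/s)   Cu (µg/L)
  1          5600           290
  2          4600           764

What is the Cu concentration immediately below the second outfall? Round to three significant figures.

Outfall 1: combined Q = 54600 L/s; C = (49000·3.200 + 5600·290.0)/54600 = 32.62 µg/L.
Outfall 2: combined Q = 59200 L/s; C = (54600·32.62 + 4600·764.0)/59200 = 89.45 µg/L.

89.4 µg/L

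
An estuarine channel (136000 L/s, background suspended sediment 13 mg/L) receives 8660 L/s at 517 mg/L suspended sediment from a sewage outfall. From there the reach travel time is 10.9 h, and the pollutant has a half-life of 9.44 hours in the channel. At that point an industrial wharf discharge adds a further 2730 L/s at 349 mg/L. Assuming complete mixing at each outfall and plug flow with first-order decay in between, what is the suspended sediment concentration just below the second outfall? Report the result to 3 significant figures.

Flow-weighted average: C = (136000·13.00 + 8660·517.0) / 144700 = 6245000/144700 = 43.17 mg/L; combined flow 144700 L/s.
Half-life 9.44 h → k = ln 2 / 9.44 = 0.07343 h⁻¹ = 1.762 d⁻¹.
After decay, C = 43.17 × e^(−kt) = 43.17 × 0.4492 = 19.39 mg/L.
Second outfall: C = (144700·19.39 + 2730·349.0)/147400 = 25.50 mg/L.

25.5 mg/L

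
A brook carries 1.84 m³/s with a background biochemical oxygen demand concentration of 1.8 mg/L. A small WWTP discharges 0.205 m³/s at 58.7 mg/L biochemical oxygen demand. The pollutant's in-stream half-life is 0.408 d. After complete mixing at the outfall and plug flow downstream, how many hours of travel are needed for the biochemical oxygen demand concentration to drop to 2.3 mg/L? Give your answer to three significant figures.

After mixing, C = (1.840·1.800 + 0.2050·58.70) / 2.045 = 15.35/2.045 = 7.504 mg/L.
Half-life 0.408 d → k = ln 2 / 0.408 = 1.699 d⁻¹.
7.504·exp(−k·t) = 2.3 → t = ln(7.504/2.3)/k = 60140 s = 16.71 h.

16.7 h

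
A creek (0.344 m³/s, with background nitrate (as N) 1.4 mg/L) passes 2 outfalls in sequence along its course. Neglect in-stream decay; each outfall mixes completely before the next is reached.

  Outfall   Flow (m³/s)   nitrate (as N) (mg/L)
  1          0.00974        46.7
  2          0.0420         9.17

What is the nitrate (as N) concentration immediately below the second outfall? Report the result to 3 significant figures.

3.34 mg/L

After outfall 1: Q = 0.3440 + 0.009740 = 0.3537 m³/s; C = (0.3440·1.400 + 0.009740·46.70)/0.3537 = 2.647 mg/L.
After outfall 2: Q = 0.3537 + 0.04200 = 0.3957 m³/s; C = (0.3537·2.647 + 0.04200·9.170)/0.3957 = 3.340 mg/L.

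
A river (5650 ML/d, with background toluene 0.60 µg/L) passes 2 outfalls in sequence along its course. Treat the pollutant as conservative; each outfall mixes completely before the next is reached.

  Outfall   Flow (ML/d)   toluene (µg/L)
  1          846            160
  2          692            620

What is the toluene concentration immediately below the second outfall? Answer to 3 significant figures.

79.0 µg/L

After outfall 1: Q = 5650 + 846.0 = 6496 ML/d; C = (5650·0.6000 + 846.0·160.0)/6496 = 21.36 µg/L.
After outfall 2: Q = 6496 + 692.0 = 7188 ML/d; C = (6496·21.36 + 692.0·620.0)/7188 = 78.99 µg/L.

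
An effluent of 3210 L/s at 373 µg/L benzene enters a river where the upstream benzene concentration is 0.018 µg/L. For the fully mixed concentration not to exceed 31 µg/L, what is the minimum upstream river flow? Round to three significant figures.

Set C_mix = 31: (Q·0.01800 + 3210·373.0) / (Q + 3210) = 31
→ Q = 3210·(373.0 − 31)/(31 − 0.01800) = 35430 L/s.

35400 L/s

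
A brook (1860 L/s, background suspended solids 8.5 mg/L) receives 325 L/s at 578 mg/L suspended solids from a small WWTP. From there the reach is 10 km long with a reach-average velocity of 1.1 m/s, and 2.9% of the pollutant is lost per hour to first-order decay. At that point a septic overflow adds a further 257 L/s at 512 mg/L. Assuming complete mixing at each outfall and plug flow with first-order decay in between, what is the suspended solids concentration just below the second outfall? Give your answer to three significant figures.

131 mg/L

Flow-weighted average: C = (1860·8.500 + 325.0·578.0) / 2185 = 203700/2185 = 93.21 mg/L; combined flow 2185 L/s.
Travel time t = 10·1000 / 1.1 = 9091 s = 2.525 h.
2.9%/h lost → k = −ln(1 − 0.029) = 0.02943 h⁻¹.
Decay over the reach: 93.21·exp(−kt) = 93.21·0.9284 = 86.53 mg/L.
At the second outfall, C = (2185·86.53 + 257.0·512.0) / (2185 + 257.0) = 131.3 mg/L.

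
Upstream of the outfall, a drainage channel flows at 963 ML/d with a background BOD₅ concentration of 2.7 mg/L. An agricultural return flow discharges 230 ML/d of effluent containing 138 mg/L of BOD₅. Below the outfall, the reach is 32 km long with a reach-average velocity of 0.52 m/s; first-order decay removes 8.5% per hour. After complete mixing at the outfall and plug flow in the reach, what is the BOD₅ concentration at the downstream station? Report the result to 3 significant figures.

6.31 mg/L

Mixed concentration C = ΣQC/ΣQ = (963.0·2.700 + 230.0·138.0) / 1193 = 34340/1193 = 28.78 mg/L.
Travel time t = 32·1000 / 0.52 = 61540 s = 17.09 h.
8.5%/h lost → k = −ln(1 − 0.085) = 0.08883 h⁻¹.
After decay, C = 28.78 × e^(−kt) = 28.78 × 0.2190 = 6.305 mg/L.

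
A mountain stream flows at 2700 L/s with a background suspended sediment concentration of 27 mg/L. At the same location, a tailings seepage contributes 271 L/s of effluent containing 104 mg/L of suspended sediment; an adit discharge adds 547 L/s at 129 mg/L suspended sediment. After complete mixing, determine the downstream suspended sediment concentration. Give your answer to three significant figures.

After mixing, C = (2700·27.00 + 271.0·104.0 + 547.0·129.0) / 3518 = 171600/3518 = 48.79 mg/L.

48.8 mg/L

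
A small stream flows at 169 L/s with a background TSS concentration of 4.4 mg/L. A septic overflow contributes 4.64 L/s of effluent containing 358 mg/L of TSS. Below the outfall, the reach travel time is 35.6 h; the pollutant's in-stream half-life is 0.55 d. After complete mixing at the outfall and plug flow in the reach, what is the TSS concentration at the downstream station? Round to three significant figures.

2.14 mg/L

Flow-weighted average: C = (169.0·4.400 + 4.640·358.0) / 173.6 = 2405/173.6 = 13.85 mg/L.
Half-life 0.55 d → k = ln 2 / 0.55 = 1.260 d⁻¹.
Decay over the reach: 13.85·exp(−kt) = 13.85·0.1542 = 2.136 mg/L.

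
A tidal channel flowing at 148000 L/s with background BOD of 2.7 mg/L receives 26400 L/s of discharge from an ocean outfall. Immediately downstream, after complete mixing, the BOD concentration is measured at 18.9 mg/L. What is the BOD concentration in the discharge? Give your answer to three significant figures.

Mass balance: 148000·2.700 + 26400·Cₑ = 174400·18.90
→ Cₑ = (174400·18.90 − 148000·2.700) / 26400 = 109.7 mg/L.

110 mg/L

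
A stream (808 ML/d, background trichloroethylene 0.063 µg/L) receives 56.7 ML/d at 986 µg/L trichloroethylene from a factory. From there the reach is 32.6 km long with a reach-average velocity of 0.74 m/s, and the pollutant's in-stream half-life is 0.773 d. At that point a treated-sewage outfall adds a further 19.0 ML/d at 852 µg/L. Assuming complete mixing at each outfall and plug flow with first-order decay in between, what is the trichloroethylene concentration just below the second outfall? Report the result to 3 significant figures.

58.4 µg/L

After mixing, C = (808.0·0.06300 + 56.70·986.0) / 864.7 = 55960/864.7 = 64.71 µg/L; combined flow 864.7 ML/d.
Travel time t = 32.6·1000 / 0.74 = 44050 s = 12.24 h.
Half-life 0.773 d → k = ln 2 / 0.773 = 0.8967 d⁻¹.
Applying C = C₀e^(−kt): 64.71 × 0.6330 = 40.97 µg/L.
At the second outfall, C = (864.7·40.97 + 19.00·852.0) / (864.7 + 19.00) = 58.40 µg/L.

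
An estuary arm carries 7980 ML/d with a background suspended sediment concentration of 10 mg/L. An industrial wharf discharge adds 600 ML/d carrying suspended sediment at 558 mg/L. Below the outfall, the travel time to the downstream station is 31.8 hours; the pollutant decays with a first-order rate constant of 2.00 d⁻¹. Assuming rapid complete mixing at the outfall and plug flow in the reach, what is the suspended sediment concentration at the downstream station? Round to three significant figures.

Mixed concentration C = ΣQC/ΣQ = (7980·10.00 + 600.0·558.0) / 8580 = 414600/8580 = 48.32 mg/L.
Decay over the reach: 48.32·exp(−kt) = 48.32·0.07065 = 3.414 mg/L.

3.41 mg/L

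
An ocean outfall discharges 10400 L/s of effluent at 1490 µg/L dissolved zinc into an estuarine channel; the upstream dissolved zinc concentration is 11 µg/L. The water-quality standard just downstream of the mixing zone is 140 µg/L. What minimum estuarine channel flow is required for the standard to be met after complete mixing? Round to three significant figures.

Set C_mix = 140: (Q·11.00 + 10400·1490) / (Q + 10400) = 140
→ Q = 10400·(1490 − 140)/(140 − 11.00) = 108800 L/s.

109000 L/s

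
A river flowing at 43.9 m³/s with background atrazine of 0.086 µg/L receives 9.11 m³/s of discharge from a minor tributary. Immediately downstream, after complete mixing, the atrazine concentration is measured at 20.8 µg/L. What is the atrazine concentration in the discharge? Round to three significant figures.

Mass balance: 43.90·0.08600 + 9.110·Cₑ = 53.01·20.80
→ Cₑ = (53.01·20.80 − 43.90·0.08600) / 9.110 = 120.6 µg/L.

121 µg/L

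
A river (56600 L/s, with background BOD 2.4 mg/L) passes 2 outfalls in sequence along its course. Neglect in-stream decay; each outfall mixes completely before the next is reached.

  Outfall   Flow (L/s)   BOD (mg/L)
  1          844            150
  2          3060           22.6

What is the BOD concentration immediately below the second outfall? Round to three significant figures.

5.48 mg/L

After outfall 1: Q = 56600 + 844.0 = 57440 L/s; C = (56600·2.400 + 844.0·150.0)/57440 = 4.569 mg/L.
After outfall 2: Q = 57440 + 3060 = 60500 L/s; C = (57440·4.569 + 3060·22.60)/60500 = 5.481 mg/L.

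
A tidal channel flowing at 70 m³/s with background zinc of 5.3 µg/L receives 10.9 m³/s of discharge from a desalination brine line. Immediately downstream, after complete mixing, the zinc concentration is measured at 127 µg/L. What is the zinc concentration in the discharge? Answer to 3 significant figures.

909 µg/L

Mass balance: 70.00·5.300 + 10.90·Cₑ = 80.90·127.0
→ Cₑ = (80.90·127.0 − 70.00·5.300) / 10.90 = 908.6 µg/L.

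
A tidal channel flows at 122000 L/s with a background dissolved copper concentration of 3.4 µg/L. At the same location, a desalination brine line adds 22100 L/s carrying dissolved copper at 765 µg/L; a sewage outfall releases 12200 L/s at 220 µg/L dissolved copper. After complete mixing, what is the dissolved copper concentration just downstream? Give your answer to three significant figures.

128 µg/L

After mixing, C = (122000·3.400 + 22100·765.0 + 12200·220.0) / 156300 = 20010000/156300 = 128.0 µg/L.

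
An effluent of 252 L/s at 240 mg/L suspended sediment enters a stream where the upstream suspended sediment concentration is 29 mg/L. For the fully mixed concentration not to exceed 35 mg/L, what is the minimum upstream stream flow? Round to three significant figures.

Set C_mix = 35: (Q·29.00 + 252.0·240.0) / (Q + 252.0) = 35
→ Q = 252.0·(240.0 − 35)/(35 − 29.00) = 8610 L/s.

8610 L/s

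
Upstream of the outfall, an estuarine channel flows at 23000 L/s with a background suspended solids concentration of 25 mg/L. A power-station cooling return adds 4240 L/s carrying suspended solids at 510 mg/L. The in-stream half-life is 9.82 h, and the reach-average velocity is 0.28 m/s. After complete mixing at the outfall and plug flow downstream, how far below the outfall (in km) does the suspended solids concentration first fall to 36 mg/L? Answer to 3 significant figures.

14.7 km

Flow-weighted average: C = (23000·25.00 + 4240·510.0) / 27240 = 2737000/27240 = 100.5 mg/L.
Half-life 9.82 h → k = ln 2 / 9.82 = 0.07059 h⁻¹ = 1.694 d⁻¹.
Set 100.5·exp(−k·t) = 36 → t = ln(100.5/36)/k = 52360 s = 14.54 h.
Distance = v·t = 0.28·52360 = 14660 m = 14.66 km.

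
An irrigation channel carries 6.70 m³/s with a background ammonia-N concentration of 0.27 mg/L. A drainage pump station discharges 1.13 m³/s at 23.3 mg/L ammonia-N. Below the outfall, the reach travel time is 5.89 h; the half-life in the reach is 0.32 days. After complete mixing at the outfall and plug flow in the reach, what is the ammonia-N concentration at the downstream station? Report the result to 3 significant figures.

2.11 mg/L

Mass balance: C = (6.700·0.2700 + 1.130·23.30) / 7.830 = 28.14/7.830 = 3.594 mg/L.
Half-life 0.32 d → k = ln 2 / 0.32 = 2.166 d⁻¹.
First-order decay: C = 3.594·exp(−k·t) = 3.594·0.5877 = 2.112 mg/L.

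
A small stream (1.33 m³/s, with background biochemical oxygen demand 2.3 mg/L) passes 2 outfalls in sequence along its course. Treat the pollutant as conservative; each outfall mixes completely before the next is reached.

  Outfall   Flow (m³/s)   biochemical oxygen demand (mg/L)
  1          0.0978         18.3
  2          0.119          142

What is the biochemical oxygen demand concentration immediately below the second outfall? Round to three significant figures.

14.1 mg/L

After outfall 1: Q = 1.330 + 0.09780 = 1.428 m³/s; C = (1.330·2.300 + 0.09780·18.30)/1.428 = 3.396 mg/L.
After outfall 2: Q = 1.428 + 0.1190 = 1.547 m³/s; C = (1.428·3.396 + 0.1190·142.0)/1.547 = 14.06 mg/L.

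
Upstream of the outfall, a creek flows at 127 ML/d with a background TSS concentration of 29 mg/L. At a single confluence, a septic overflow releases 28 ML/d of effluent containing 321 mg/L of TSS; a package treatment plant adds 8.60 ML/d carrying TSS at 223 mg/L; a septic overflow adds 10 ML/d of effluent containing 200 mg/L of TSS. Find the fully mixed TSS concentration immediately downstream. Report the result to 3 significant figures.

Conservation of mass: C = (127.0·29.00 + 28.00·321.0 + 8.600·223.0 + 10.00·200.0) / 173.6 = 16590/173.6 = 95.56 mg/L.

95.6 mg/L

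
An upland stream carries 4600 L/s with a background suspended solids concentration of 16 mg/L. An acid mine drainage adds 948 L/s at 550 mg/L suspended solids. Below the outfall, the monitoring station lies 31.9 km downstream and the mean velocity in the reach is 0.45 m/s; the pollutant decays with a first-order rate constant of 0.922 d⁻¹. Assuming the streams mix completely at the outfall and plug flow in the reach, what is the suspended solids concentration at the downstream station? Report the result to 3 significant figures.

After mixing, C = (4600·16.00 + 948.0·550.0) / 5548 = 595000/5548 = 107.2 mg/L.
Travel time t = 31.9·1000 / 0.45 = 70890 s = 19.69 h.
Decay over the reach: 107.2·exp(−kt) = 107.2·0.4693 = 50.33 mg/L.

50.3 mg/L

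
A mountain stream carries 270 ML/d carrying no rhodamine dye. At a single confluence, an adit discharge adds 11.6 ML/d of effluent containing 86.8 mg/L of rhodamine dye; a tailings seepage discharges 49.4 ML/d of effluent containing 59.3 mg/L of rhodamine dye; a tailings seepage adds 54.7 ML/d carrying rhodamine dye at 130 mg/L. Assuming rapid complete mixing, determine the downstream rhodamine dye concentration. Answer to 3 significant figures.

28.6 mg/L

Conservation of mass: C = (270.0·0 + 11.60·86.80 + 49.40·59.30 + 54.70·130.0) / 385.7 = 11050/385.7 = 28.64 mg/L.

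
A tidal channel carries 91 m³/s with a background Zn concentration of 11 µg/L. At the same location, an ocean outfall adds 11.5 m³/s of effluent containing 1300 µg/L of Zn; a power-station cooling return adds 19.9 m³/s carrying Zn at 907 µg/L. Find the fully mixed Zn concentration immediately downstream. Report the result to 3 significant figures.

278 µg/L

Mass balance: C = (91.00·11.00 + 11.50·1300 + 19.90·907.0) / 122.4 = 34000/122.4 = 277.8 µg/L.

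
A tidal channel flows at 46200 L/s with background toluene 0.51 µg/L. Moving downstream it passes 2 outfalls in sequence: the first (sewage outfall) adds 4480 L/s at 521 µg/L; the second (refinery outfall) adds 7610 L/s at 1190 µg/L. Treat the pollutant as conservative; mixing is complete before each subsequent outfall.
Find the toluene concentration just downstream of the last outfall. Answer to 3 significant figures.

196 µg/L

Below outfall 1: Q → 50680 L/s, C = (46200·0.5100 + 4480·521.0)/50680 = 46.52 µg/L.
Below outfall 2: Q → 58290 L/s, C = (50680·46.52 + 7610·1190)/58290 = 195.8 µg/L.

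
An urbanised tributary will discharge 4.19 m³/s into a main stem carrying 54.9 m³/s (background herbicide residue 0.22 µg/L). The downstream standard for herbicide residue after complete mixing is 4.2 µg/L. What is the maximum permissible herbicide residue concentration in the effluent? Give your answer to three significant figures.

56.3 µg/L

At the limit, (Qr·Cr + Qe·Cₑ)/(Qr + Qe) = 4.2:
Cₑ = (59.09·4.2 − 54.90·0.2200) / 4.190 = 56.35 µg/L.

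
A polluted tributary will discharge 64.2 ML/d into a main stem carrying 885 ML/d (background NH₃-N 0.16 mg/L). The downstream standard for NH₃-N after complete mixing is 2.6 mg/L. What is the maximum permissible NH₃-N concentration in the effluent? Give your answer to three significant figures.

36.2 mg/L

At the limit, (Qr·Cr + Qe·Cₑ)/(Qr + Qe) = 2.6:
Cₑ = (949.2·2.6 − 885.0·0.1600) / 64.20 = 36.24 mg/L.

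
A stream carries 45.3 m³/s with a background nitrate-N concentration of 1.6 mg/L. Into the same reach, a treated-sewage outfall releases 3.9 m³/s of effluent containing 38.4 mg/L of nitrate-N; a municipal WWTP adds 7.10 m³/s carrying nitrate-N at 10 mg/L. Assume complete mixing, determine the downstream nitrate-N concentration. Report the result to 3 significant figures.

5.21 mg/L

Mass balance: C = (45.30·1.600 + 3.900·38.40 + 7.100·10.00) / 56.30 = 293.2/56.30 = 5.209 mg/L.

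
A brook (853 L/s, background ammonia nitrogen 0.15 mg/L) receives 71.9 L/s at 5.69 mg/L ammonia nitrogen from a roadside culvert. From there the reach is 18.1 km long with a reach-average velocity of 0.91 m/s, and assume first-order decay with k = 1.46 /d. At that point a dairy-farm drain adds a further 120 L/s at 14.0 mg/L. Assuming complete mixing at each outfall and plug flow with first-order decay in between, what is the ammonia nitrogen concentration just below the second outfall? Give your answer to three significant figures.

Mixed concentration C = ΣQC/ΣQ = (853.0·0.1500 + 71.90·5.690) / 924.9 = 537.1/924.9 = 0.5807 mg/L; combined flow 924.9 L/s.
Travel time t = 18.1·1000 / 0.91 = 19890 s = 5.525 h.
Decay over the reach: 0.5807·exp(−kt) = 0.5807·0.7145 = 0.4149 mg/L.
Second outfall: C = (924.9·0.4149 + 120.0·14.00)/1045 = 1.975 mg/L.

1.98 mg/L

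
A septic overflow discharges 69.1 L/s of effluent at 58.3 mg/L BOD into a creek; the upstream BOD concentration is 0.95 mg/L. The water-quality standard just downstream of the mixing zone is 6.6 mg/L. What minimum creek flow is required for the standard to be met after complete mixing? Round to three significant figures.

632 L/s

Set C_mix = 6.6: (Q·0.9500 + 69.10·58.30) / (Q + 69.10) = 6.6
→ Q = 69.10·(58.30 − 6.6)/(6.6 − 0.9500) = 632.3 L/s.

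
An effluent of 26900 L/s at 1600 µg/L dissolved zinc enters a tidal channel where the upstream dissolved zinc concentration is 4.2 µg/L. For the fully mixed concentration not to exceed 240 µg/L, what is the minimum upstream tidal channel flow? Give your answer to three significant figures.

155000 L/s

Set C_mix = 240: (Q·4.200 + 26900·1600) / (Q + 26900) = 240
→ Q = 26900·(1600 − 240)/(240 − 4.200) = 155100 L/s.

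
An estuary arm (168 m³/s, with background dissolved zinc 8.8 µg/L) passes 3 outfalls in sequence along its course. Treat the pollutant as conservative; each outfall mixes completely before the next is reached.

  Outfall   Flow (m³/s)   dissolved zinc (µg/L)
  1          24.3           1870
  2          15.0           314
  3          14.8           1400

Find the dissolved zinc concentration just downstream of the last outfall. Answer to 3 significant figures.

326 µg/L

After outfall 1: Q = 168.0 + 24.30 = 192.3 m³/s; C = (168.0·8.800 + 24.30·1870)/192.3 = 244.0 µg/L.
After outfall 2: Q = 192.3 + 15.00 = 207.3 m³/s; C = (192.3·244.0 + 15.00·314.0)/207.3 = 249.1 µg/L.
After outfall 3: Q = 207.3 + 14.80 = 222.1 m³/s; C = (207.3·249.1 + 14.80·1400)/222.1 = 325.8 µg/L.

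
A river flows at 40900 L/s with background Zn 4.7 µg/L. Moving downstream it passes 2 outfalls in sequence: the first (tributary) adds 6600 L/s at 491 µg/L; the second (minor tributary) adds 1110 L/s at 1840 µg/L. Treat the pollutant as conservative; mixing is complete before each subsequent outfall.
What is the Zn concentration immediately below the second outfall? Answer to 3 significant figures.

113 µg/L

Below outfall 1: Q → 47500 L/s, C = (40900·4.700 + 6600·491.0)/47500 = 72.27 µg/L.
Below outfall 2: Q → 48610 L/s, C = (47500·72.27 + 1110·1840)/48610 = 112.6 µg/L.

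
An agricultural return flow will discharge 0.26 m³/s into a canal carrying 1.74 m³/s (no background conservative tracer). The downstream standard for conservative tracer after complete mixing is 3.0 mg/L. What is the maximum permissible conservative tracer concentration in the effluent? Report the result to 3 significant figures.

At the limit, (Qr·Cr + Qe·Cₑ)/(Qr + Qe) = 3.0:
Cₑ = (2.000·3.0 − 1.740·0) / 0.2600 = 23.08 mg/L.

23.1 mg/L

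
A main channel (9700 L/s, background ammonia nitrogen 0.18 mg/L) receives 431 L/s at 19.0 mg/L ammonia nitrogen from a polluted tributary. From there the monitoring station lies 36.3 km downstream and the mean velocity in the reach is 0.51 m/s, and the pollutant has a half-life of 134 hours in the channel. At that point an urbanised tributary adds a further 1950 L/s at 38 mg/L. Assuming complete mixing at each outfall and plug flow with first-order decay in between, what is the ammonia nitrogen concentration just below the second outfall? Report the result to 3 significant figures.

Conservation of mass: C = (9700·0.1800 + 431.0·19.00) / 10130 = 9935/10130 = 0.9807 mg/L; combined flow 10130 L/s.
Travel time t = 36.3·1000 / 0.51 = 71180 s = 19.77 h.
Half-life 134 h → k = ln 2 / 134 = 0.005173 h⁻¹ = 0.1241 d⁻¹.
Decay over the reach: 0.9807·exp(−kt) = 0.9807·0.9028 = 0.8853 mg/L.
Second outfall: C = (10130·0.8853 + 1950·38.00)/12080 = 6.876 mg/L.

6.88 mg/L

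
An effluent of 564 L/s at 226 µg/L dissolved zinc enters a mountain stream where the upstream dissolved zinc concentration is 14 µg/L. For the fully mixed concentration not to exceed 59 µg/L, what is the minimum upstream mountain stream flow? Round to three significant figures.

Set C_mix = 59: (Q·14.00 + 564.0·226.0) / (Q + 564.0) = 59
→ Q = 564.0·(226.0 − 59)/(59 − 14.00) = 2093 L/s.

2090 L/s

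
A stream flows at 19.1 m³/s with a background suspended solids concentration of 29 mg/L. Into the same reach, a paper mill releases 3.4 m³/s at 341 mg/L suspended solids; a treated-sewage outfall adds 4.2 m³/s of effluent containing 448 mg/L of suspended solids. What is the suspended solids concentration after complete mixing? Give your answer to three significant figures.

135 mg/L

Conservation of mass: C = (19.10·29.00 + 3.400·341.0 + 4.200·448.0) / 26.70 = 3595/26.70 = 134.6 mg/L.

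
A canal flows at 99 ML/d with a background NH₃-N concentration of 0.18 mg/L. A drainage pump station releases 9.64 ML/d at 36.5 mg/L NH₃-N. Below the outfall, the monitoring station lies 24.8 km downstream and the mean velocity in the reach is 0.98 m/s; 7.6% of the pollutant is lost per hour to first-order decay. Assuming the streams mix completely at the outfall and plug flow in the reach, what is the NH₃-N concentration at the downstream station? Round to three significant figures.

1.95 mg/L

Flow-weighted average: C = (99.00·0.1800 + 9.640·36.50) / 108.6 = 369.7/108.6 = 3.403 mg/L.
Travel time t = 24.8·1000 / 0.98 = 25310 s = 7.029 h.
7.6%/h lost → k = −ln(1 − 0.076) = 0.07904 h⁻¹.
After decay, C = 3.403 × e^(−kt) = 3.403 × 0.5737 = 1.952 mg/L.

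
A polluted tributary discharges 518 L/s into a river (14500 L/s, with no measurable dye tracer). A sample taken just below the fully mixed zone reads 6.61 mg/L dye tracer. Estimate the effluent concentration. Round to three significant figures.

Mass balance: 14500·0 + 518.0·Cₑ = 15020·6.610
→ Cₑ = (15020·6.610 − 14500·0) / 518.0 = 191.6 mg/L.

192 mg/L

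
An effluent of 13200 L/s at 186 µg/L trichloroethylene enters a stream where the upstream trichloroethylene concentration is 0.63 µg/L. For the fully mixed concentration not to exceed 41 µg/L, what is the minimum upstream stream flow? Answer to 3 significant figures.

47400 L/s

Set C_mix = 41: (Q·0.6300 + 13200·186.0) / (Q + 13200) = 41
→ Q = 13200·(186.0 − 41)/(41 − 0.6300) = 47410 L/s.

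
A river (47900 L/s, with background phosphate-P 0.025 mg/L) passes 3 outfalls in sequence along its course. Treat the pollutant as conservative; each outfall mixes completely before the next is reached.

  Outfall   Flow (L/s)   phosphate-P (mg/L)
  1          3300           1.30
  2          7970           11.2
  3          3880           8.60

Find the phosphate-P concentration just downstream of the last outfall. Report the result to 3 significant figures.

Outfall 1: combined Q = 51200 L/s; C = (47900·0.02500 + 3300·1.300)/51200 = 0.1072 mg/L.
Outfall 2: combined Q = 59170 L/s; C = (51200·0.1072 + 7970·11.20)/59170 = 1.601 mg/L.
Outfall 3: combined Q = 63050 L/s; C = (59170·1.601 + 3880·8.600)/63050 = 2.032 mg/L.

2.03 mg/L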